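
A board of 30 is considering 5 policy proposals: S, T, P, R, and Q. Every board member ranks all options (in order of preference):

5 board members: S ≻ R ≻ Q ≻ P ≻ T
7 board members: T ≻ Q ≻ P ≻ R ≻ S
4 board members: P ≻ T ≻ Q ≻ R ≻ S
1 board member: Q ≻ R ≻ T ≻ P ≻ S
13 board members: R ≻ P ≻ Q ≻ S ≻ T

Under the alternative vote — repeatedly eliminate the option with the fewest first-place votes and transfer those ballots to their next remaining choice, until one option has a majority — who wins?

Round 1: S 5, T 7, P 4, R 13, Q 1. Eliminate Q.
Round 2: S 5, T 7, P 4, R 14. Eliminate P.
Round 3: S 5, T 11, R 14. Eliminate S.
Round 4: T 11, R 19. R has a majority.

R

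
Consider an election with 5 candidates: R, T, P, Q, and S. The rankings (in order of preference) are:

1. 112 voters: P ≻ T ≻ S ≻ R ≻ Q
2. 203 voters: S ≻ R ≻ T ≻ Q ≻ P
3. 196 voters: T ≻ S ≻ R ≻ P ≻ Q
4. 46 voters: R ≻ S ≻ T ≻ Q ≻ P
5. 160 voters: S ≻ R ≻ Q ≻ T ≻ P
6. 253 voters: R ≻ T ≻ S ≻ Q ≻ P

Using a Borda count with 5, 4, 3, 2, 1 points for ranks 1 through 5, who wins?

R: 112·2 + 203·4 + 196·3 + 46·5 + 160·4 + 253·5 = 3759
T: 112·4 + 203·3 + 196·5 + 46·3 + 160·2 + 253·4 = 3507
P: 112·5 + 203·1 + 196·2 + 46·1 + 160·1 + 253·1 = 1614
Q: 112·1 + 203·2 + 196·1 + 46·2 + 160·3 + 253·2 = 1792
S: 112·3 + 203·5 + 196·4 + 46·4 + 160·5 + 253·3 = 3878
S has the highest Borda score (3878).

S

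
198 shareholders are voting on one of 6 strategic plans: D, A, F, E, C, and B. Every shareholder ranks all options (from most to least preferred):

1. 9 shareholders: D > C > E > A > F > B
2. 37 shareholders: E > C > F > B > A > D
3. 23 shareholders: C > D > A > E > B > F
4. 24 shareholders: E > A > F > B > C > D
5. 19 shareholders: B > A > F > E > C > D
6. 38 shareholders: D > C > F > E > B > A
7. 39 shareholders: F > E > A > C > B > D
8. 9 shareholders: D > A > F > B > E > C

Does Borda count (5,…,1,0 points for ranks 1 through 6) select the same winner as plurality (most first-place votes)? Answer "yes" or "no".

Borda — scores: D 372, A 449, F 585, E 657, C 572, B 335. Winner: E.
Plurality — first-place votes: D 56, A 0, F 39, E 61, C 23, B 19. Winner: E.
The two methods agree.

yes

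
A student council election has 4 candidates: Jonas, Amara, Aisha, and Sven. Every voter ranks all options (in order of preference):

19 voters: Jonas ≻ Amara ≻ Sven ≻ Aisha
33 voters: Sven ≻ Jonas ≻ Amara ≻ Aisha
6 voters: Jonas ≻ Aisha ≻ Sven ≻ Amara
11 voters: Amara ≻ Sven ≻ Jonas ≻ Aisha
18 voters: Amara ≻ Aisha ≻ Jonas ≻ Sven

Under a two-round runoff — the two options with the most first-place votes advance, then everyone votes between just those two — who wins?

Amara

Round 1 first-place votes: Jonas 25, Amara 29, Aisha 0, Sven 33.
Sven and Amara advance.
Runoff: Sven is preferred to Amara by 39 voters; Amara by 48.
Amara wins the runoff.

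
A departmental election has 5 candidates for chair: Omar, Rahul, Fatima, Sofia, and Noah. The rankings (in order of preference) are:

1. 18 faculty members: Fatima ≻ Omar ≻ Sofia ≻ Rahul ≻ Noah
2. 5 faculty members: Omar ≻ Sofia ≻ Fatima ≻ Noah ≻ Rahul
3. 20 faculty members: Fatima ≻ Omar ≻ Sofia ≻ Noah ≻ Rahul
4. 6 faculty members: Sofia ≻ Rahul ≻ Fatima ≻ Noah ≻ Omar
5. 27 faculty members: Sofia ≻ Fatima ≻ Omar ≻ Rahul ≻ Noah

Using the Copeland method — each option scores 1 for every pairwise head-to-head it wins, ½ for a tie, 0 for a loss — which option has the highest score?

Omar: beats Rahul, Sofia, and Noah; loses to Fatima → score 3.
Rahul: beats Noah; loses to Omar, Fatima, and Sofia → score 1.
Fatima: beats Omar, Rahul, and Noah; ties Sofia → score 3.5.
Sofia: beats Rahul and Noah; ties Fatima; loses to Omar → score 2.5.
Noah: loses to Omar, Rahul, Fatima, and Sofia → score 0.
Fatima has the best pairwise record.

Fatima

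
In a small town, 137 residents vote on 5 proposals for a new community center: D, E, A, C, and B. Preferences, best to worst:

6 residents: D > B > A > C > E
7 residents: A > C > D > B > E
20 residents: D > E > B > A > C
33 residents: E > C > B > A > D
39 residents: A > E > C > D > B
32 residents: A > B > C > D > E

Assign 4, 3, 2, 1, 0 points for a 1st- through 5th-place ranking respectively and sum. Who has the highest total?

A

D: 6·4 + 7·2 + 20·4 + 33·0 + 39·1 + 32·1 = 189
E: 6·0 + 7·0 + 20·3 + 33·4 + 39·3 + 32·0 = 309
A: 6·2 + 7·4 + 20·1 + 33·1 + 39·4 + 32·4 = 377
C: 6·1 + 7·3 + 20·0 + 33·3 + 39·2 + 32·2 = 268
B: 6·3 + 7·1 + 20·2 + 33·2 + 39·0 + 32·3 = 227
A has the highest Borda score (377).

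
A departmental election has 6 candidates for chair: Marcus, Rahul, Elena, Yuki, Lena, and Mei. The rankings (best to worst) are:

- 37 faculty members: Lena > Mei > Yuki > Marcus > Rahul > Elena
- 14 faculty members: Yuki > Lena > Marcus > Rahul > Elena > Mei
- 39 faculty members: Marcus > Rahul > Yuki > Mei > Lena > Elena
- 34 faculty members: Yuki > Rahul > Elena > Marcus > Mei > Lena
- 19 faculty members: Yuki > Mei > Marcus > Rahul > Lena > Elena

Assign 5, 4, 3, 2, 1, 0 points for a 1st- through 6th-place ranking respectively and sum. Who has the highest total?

Yuki

Marcus: 37·2 + 14·3 + 39·5 + 34·2 + 19·3 = 436
Rahul: 37·1 + 14·2 + 39·4 + 34·4 + 19·2 = 395
Elena: 37·0 + 14·1 + 39·0 + 34·3 + 19·0 = 116
Yuki: 37·3 + 14·5 + 39·3 + 34·5 + 19·5 = 563
Lena: 37·5 + 14·4 + 39·1 + 34·0 + 19·1 = 299
Mei: 37·4 + 14·0 + 39·2 + 34·1 + 19·4 = 336
Yuki has the highest Borda score (563).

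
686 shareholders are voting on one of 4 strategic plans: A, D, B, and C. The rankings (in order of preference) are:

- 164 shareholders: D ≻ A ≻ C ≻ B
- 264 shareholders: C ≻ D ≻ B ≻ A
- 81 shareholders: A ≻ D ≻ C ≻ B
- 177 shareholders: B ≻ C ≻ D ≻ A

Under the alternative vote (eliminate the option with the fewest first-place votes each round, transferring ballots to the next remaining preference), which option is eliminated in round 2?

B

Round 1: A 81, D 164, B 177, C 264. Eliminate A.
Round 2: D 245, B 177, C 264. Eliminate B.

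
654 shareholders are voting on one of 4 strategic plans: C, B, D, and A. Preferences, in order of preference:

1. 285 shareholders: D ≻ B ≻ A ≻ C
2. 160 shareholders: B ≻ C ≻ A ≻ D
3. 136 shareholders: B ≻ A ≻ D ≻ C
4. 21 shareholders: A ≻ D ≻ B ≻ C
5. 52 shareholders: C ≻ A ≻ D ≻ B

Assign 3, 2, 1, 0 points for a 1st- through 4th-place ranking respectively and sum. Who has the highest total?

C: 285·0 + 160·2 + 136·0 + 21·0 + 52·3 = 476
B: 285·2 + 160·3 + 136·3 + 21·1 + 52·0 = 1479
D: 285·3 + 160·0 + 136·1 + 21·2 + 52·1 = 1085
A: 285·1 + 160·1 + 136·2 + 21·3 + 52·2 = 884
B has the highest Borda score (1479).

B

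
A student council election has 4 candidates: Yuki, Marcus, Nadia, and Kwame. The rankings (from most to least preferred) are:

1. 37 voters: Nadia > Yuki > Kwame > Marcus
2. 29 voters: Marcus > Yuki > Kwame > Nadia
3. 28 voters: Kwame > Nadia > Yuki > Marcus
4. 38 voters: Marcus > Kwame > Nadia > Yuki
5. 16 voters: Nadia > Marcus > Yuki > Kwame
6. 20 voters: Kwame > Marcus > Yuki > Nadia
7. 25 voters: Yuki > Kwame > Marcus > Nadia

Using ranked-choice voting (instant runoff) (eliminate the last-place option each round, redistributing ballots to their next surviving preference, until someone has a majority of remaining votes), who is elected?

Round 1: Yuki 25, Marcus 67, Nadia 53, Kwame 48. Eliminate Yuki.
Round 2: Marcus 67, Nadia 53, Kwame 73. Eliminate Nadia.
Round 3: Marcus 83, Kwame 110. Kwame has a majority.

Kwame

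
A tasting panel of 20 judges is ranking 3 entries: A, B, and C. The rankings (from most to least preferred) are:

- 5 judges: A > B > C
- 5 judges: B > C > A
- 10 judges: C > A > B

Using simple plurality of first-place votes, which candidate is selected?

First-place votes: A 5, B 5, C 10.
C has the most first-place votes.

C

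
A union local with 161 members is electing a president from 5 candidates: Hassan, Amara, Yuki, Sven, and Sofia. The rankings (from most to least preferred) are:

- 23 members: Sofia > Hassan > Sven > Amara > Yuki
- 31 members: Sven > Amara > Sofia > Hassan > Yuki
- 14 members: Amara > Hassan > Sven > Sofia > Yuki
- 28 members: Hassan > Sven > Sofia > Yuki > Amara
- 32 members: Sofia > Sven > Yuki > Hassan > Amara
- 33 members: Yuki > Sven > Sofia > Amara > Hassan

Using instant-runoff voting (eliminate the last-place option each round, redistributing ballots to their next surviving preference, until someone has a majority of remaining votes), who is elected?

Round 1: Hassan 28, Amara 14, Yuki 33, Sven 31, Sofia 55. Eliminate Amara.
Round 2: Hassan 42, Yuki 33, Sven 31, Sofia 55. Eliminate Sven.
Round 3: Hassan 42, Yuki 33, Sofia 86. Sofia has a majority.

Sofia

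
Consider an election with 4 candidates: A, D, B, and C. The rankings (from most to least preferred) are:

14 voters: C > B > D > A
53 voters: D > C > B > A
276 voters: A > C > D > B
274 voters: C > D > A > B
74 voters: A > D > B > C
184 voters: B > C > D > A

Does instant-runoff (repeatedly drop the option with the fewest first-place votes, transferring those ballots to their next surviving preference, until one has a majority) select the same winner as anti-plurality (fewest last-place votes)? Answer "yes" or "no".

Instant-runoff — R1 A 350, D 53, B 184, C 288 (D out); R2 A 350, B 184, C 341 (B out); R3 A 350, C 525 (C winner). Winner: C.
Anti-plurality — last-place votes: A 251, D 0, B 550, C 74. Winner: D.
The two methods disagree.

no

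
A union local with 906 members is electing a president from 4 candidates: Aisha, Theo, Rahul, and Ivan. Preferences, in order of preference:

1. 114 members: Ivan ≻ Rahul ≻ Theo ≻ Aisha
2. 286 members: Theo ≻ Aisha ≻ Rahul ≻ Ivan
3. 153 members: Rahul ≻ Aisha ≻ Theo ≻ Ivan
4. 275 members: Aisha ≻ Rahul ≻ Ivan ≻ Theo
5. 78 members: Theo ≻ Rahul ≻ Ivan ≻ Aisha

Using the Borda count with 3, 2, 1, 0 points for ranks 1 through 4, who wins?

Aisha

Aisha: 114·0 + 286·2 + 153·2 + 275·3 + 78·0 = 1703
Theo: 114·1 + 286·3 + 153·1 + 275·0 + 78·3 = 1359
Rahul: 114·2 + 286·1 + 153·3 + 275·2 + 78·2 = 1679
Ivan: 114·3 + 286·0 + 153·0 + 275·1 + 78·1 = 695
Aisha has the highest Borda score (1703).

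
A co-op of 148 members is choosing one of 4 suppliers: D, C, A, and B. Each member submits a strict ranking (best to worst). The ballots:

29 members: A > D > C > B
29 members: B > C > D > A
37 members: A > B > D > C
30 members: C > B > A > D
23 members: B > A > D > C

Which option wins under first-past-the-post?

A

First-place votes: D 0, C 30, A 66, B 52.
A has the most first-place votes.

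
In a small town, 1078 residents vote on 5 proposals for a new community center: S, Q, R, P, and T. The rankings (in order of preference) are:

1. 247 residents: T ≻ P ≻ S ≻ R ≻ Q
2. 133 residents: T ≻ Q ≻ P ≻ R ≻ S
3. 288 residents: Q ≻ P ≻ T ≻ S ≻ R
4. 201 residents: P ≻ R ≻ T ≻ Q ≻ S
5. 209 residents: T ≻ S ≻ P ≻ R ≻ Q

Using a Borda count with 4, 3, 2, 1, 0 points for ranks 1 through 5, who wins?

T

S: 247·2 + 133·0 + 288·1 + 201·0 + 209·3 = 1409
Q: 247·0 + 133·3 + 288·4 + 201·1 + 209·0 = 1752
R: 247·1 + 133·1 + 288·0 + 201·3 + 209·1 = 1192
P: 247·3 + 133·2 + 288·3 + 201·4 + 209·2 = 3093
T: 247·4 + 133·4 + 288·2 + 201·2 + 209·4 = 3334
T has the highest Borda score (3334).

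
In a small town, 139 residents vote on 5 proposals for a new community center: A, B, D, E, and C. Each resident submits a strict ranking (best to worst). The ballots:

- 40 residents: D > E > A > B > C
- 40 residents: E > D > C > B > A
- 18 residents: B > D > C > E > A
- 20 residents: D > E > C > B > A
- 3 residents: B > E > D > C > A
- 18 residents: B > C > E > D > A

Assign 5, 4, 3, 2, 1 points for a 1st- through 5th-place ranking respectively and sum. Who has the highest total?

D

A: 40·3 + 40·1 + 18·1 + 20·1 + 3·1 + 18·1 = 219
B: 40·2 + 40·2 + 18·5 + 20·2 + 3·5 + 18·5 = 395
D: 40·5 + 40·4 + 18·4 + 20·5 + 3·3 + 18·2 = 577
E: 40·4 + 40·5 + 18·2 + 20·4 + 3·4 + 18·3 = 542
C: 40·1 + 40·3 + 18·3 + 20·3 + 3·2 + 18·4 = 352
D has the highest Borda score (577).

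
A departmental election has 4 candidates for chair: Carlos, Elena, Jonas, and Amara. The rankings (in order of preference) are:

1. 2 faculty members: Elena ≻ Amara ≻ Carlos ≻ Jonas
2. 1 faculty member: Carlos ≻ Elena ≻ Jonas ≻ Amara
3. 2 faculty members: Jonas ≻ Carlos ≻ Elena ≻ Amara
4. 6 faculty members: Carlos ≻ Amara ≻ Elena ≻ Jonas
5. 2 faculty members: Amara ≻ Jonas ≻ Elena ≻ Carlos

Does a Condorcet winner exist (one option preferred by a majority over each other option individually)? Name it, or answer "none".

Carlos vs Elena: 9–4 for Carlos.
Carlos vs Jonas: 9–4 for Carlos.
Carlos vs Amara: 9–4 for Carlos.
Carlos beats every other option head-to-head.

Carlos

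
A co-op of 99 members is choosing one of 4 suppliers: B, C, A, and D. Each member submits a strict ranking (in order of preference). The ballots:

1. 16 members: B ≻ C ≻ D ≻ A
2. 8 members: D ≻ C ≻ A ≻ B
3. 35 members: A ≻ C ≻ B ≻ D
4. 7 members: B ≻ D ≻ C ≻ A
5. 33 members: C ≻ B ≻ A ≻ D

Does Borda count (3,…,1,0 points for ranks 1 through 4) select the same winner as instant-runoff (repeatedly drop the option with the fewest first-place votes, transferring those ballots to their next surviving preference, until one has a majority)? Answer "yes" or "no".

Borda — scores: B 170, C 224, A 146, D 54. Winner: C.
Instant-runoff — R1 B 23, C 33, A 35, D 8 (D out); R2 B 23, C 41, A 35 (B out); R3 C 64, A 35 (C winner). Winner: C.
The two methods agree.

yes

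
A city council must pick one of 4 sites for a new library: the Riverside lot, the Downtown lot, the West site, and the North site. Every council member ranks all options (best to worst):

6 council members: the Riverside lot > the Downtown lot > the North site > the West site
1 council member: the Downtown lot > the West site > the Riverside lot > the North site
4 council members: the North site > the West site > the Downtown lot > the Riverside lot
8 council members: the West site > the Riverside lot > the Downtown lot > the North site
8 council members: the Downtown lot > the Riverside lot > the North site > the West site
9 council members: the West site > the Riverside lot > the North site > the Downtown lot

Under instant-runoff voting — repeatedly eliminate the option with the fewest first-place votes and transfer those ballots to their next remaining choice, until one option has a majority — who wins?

the West site

Round 1: the Riverside lot 6, the Downtown lot 9, the West site 17, the North site 4. Eliminate the North site.
Round 2: the Riverside lot 6, the Downtown lot 9, the West site 21. The West site has a majority.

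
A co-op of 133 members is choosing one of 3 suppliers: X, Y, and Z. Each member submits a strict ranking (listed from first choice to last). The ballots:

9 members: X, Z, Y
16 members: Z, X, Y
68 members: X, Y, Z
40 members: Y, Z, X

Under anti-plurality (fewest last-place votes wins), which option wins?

Y

Last-place votes: X 40, Y 25, Z 68.
Y is ranked last by the fewest voters, so Y wins.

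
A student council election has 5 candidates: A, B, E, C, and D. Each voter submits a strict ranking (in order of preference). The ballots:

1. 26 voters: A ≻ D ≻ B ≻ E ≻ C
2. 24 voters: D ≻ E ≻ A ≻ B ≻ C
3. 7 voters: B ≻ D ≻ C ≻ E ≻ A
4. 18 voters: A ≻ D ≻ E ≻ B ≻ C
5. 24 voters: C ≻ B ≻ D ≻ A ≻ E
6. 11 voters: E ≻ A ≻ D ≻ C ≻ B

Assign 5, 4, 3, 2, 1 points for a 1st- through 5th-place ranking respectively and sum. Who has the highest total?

A: 26·5 + 24·3 + 7·1 + 18·5 + 24·2 + 11·4 = 391
B: 26·3 + 24·2 + 7·5 + 18·2 + 24·4 + 11·1 = 304
E: 26·2 + 24·4 + 7·2 + 18·3 + 24·1 + 11·5 = 295
C: 26·1 + 24·1 + 7·3 + 18·1 + 24·5 + 11·2 = 231
D: 26·4 + 24·5 + 7·4 + 18·4 + 24·3 + 11·3 = 429
D has the highest Borda score (429).

D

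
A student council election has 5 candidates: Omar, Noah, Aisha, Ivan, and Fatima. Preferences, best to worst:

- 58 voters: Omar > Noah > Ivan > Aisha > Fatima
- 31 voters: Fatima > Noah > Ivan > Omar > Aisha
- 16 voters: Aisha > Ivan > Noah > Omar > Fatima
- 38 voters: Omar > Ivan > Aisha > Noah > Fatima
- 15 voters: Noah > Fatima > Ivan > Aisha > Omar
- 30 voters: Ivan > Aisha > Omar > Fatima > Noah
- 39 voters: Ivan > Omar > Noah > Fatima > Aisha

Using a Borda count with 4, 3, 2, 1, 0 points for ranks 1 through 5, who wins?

Ivan

Omar: 58·4 + 31·1 + 16·1 + 38·4 + 15·0 + 30·2 + 39·3 = 608
Noah: 58·3 + 31·3 + 16·2 + 38·1 + 15·4 + 30·0 + 39·2 = 475
Aisha: 58·1 + 31·0 + 16·4 + 38·2 + 15·1 + 30·3 + 39·0 = 303
Ivan: 58·2 + 31·2 + 16·3 + 38·3 + 15·2 + 30·4 + 39·4 = 646
Fatima: 58·0 + 31·4 + 16·0 + 38·0 + 15·3 + 30·1 + 39·1 = 238
Ivan has the highest Borda score (646).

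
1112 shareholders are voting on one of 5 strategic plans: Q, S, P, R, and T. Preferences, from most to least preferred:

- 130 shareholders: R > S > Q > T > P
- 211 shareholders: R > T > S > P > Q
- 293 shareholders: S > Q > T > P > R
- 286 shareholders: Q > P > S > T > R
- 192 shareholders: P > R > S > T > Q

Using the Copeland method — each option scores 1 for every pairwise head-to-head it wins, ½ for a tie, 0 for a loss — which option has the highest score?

Q: beats P, R, and T; loses to S → score 3.
S: beats Q, P, R, and T → score 4.
P: beats R; loses to Q, S, and T → score 1.
R: loses to Q, S, P, and T → score 0.
T: beats P and R; loses to Q and S → score 2.
S has the best pairwise record.

S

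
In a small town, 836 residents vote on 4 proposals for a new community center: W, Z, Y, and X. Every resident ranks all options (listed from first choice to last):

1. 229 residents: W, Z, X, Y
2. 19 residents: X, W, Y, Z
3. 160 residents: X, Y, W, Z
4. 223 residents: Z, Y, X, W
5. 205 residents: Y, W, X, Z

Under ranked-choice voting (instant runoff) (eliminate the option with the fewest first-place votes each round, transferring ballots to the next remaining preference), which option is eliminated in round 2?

Round 1: W 229, Z 223, Y 205, X 179. Eliminate X.
Round 2: W 248, Z 223, Y 365. Eliminate Z.

Z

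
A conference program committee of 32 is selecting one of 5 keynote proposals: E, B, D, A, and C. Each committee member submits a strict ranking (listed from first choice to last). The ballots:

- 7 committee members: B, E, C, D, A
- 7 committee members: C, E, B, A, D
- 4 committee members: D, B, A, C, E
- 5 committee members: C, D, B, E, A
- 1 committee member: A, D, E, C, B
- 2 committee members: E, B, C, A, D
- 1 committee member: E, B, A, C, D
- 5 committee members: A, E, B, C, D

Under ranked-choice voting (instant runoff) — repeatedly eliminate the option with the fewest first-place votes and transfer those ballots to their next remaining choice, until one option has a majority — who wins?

Round 1: E 3, B 7, D 4, A 6, C 12. Eliminate E.
Round 2: B 10, D 4, A 6, C 12. Eliminate D.
Round 3: B 14, A 6, C 12. Eliminate A.
Round 4: B 19, C 13. B has a majority.

B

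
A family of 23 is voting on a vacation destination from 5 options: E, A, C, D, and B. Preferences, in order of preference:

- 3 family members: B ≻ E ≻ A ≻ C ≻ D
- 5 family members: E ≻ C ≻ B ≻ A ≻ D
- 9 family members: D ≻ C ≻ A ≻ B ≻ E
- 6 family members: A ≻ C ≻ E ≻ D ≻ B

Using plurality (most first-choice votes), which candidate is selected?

D

First-place votes: E 5, A 6, C 0, D 9, B 3.
D has the most first-place votes.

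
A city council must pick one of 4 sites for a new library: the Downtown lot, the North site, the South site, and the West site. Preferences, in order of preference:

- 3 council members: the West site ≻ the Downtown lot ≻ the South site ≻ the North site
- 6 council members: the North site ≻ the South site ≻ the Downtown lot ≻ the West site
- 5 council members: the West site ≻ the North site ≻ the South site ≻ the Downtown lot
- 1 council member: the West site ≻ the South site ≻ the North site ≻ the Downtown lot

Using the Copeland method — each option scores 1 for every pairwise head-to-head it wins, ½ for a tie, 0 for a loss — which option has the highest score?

the Downtown lot: loses to the North site, the South site, and the West site → score 0.
the North site: beats the Downtown lot and the South site; loses to the West site → score 2.
the South site: beats the Downtown lot; loses to the North site and the West site → score 1.
the West site: beats the Downtown lot, the North site, and the South site → score 3.
the West site has the best pairwise record.

the West site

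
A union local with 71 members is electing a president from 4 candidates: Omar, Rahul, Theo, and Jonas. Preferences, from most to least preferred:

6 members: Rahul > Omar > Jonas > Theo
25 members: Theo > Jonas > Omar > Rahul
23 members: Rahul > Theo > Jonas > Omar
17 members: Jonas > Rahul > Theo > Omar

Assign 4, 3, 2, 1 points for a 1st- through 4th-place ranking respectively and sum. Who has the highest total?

Omar: 6·3 + 25·2 + 23·1 + 17·1 = 108
Rahul: 6·4 + 25·1 + 23·4 + 17·3 = 192
Theo: 6·1 + 25·4 + 23·3 + 17·2 = 209
Jonas: 6·2 + 25·3 + 23·2 + 17·4 = 201
Theo has the highest Borda score (209).

Theo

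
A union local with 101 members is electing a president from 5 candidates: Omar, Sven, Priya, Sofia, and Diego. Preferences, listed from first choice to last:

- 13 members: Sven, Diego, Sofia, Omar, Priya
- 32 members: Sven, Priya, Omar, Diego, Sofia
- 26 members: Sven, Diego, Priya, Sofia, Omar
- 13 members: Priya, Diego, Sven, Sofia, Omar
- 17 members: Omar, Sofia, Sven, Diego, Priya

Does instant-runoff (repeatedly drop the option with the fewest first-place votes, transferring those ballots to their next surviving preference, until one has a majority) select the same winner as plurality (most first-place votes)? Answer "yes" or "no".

Instant-runoff — R1 Omar 17, Sven 71, Priya 13, Sofia 0, Diego 0 (Sven winner). Winner: Sven.
Plurality — first-place votes: Omar 17, Sven 71, Priya 13, Sofia 0, Diego 0. Winner: Sven.
The two methods agree.

yes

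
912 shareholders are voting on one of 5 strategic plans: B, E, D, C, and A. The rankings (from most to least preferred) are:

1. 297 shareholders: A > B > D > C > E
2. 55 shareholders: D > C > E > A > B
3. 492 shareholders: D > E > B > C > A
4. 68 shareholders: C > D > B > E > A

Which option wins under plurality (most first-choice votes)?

D

First-place votes: B 0, E 0, D 547, C 68, A 297.
D has the most first-place votes.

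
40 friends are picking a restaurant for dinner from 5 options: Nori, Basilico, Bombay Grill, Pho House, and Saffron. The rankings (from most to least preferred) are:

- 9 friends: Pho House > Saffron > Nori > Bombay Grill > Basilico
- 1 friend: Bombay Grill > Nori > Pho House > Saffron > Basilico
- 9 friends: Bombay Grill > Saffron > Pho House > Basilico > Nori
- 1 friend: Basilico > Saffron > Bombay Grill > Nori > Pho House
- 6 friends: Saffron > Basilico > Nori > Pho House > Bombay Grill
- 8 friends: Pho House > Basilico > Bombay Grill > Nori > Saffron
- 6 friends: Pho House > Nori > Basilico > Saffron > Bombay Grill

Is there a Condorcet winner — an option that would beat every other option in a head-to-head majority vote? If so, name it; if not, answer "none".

Pho House

Pho House vs Nori: 32–8 for Pho House.
Pho House vs Basilico: 33–7 for Pho House.
Pho House vs Bombay Grill: 29–11 for Pho House.
Pho House vs Saffron: 24–16 for Pho House.
Pho House beats every other option head-to-head.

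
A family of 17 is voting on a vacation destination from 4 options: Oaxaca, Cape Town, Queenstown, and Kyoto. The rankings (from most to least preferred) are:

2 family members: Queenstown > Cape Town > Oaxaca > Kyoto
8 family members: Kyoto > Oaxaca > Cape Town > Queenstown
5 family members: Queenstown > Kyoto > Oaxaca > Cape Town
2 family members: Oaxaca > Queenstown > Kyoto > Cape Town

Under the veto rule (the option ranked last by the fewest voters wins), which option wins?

Oaxaca

Last-place votes: Oaxaca 0, Cape Town 7, Queenstown 8, Kyoto 2.
Oaxaca is ranked last by the fewest voters, so Oaxaca wins.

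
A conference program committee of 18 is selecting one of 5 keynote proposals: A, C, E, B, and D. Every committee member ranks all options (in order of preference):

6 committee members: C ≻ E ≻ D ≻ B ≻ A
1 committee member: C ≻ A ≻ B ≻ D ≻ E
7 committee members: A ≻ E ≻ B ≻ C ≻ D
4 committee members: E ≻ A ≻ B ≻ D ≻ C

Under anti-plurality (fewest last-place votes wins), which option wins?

B

Last-place votes: A 6, C 4, E 1, B 0, D 7.
B is ranked last by the fewest voters, so B wins.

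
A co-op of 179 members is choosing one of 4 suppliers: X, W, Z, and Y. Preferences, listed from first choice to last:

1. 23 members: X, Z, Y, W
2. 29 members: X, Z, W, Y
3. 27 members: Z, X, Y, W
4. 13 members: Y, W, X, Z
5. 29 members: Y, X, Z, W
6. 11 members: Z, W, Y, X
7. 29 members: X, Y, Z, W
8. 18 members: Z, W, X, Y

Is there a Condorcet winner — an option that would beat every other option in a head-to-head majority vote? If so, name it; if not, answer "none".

X

X vs W: 137–42 for X.
X vs Z: 123–56 for X.
X vs Y: 126–53 for X.
X beats every other option head-to-head.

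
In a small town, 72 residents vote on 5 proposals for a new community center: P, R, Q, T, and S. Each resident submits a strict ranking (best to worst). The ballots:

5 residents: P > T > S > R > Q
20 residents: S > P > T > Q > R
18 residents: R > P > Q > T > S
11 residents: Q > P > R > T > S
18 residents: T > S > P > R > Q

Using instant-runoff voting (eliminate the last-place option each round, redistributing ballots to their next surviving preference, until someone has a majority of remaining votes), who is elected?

T

Round 1: P 5, R 18, Q 11, T 18, S 20. Eliminate P.
Round 2: R 18, Q 11, T 23, S 20. Eliminate Q.
Round 3: R 29, T 23, S 20. Eliminate S.
Round 4: R 29, T 43. T has a majority.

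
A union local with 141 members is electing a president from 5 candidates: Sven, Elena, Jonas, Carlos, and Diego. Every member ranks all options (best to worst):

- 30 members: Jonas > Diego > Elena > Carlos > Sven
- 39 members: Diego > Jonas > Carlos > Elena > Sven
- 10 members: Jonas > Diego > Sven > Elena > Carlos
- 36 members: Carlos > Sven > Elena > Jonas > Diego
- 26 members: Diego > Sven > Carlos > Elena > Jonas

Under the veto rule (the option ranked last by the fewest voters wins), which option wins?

Last-place votes: Sven 69, Elena 0, Jonas 26, Carlos 10, Diego 36.
Elena is ranked last by the fewest voters, so Elena wins.

Elena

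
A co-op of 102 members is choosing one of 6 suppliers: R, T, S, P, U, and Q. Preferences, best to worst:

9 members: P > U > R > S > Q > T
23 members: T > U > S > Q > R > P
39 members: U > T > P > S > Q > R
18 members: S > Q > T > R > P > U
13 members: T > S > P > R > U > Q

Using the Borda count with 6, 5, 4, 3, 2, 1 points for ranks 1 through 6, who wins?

R: 9·4 + 23·2 + 39·1 + 18·3 + 13·3 = 214
T: 9·1 + 23·6 + 39·5 + 18·4 + 13·6 = 492
S: 9·3 + 23·4 + 39·3 + 18·6 + 13·5 = 409
P: 9·6 + 23·1 + 39·4 + 18·2 + 13·4 = 321
U: 9·5 + 23·5 + 39·6 + 18·1 + 13·2 = 438
Q: 9·2 + 23·3 + 39·2 + 18·5 + 13·1 = 268
T has the highest Borda score (492).

T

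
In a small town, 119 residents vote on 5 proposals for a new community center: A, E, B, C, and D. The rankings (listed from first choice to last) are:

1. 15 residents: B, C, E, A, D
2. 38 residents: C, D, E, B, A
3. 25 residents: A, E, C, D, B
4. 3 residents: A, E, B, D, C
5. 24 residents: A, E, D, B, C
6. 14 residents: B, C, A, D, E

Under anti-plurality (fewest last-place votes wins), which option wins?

Last-place votes: A 38, E 14, B 25, C 27, D 15.
E is ranked last by the fewest voters, so E wins.

E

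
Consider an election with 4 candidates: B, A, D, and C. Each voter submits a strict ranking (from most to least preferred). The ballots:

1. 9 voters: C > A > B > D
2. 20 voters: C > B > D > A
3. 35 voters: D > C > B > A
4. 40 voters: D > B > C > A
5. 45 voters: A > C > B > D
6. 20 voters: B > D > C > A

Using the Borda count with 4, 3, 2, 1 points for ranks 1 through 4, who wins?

B: 9·2 + 20·3 + 35·2 + 40·3 + 45·2 + 20·4 = 438
A: 9·3 + 20·1 + 35·1 + 40·1 + 45·4 + 20·1 = 322
D: 9·1 + 20·2 + 35·4 + 40·4 + 45·1 + 20·3 = 454
C: 9·4 + 20·4 + 35·3 + 40·2 + 45·3 + 20·2 = 476
C has the highest Borda score (476).

C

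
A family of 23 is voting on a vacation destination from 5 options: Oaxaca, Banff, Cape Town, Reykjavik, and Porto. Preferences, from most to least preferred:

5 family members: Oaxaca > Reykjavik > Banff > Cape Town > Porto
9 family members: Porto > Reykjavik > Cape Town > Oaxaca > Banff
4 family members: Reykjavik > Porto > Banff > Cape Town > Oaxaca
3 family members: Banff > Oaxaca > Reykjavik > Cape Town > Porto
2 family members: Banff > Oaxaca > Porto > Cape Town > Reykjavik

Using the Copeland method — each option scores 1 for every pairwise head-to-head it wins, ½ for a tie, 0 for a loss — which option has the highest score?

Oaxaca: beats Banff; loses to Cape Town, Reykjavik, and Porto → score 1.
Banff: beats Cape Town; loses to Oaxaca, Reykjavik, and Porto → score 1.
Cape Town: beats Oaxaca; loses to Banff, Reykjavik, and Porto → score 1.
Reykjavik: beats Oaxaca, Banff, Cape Town, and Porto → score 4.
Porto: beats Oaxaca, Banff, and Cape Town; loses to Reykjavik → score 3.
Reykjavik has the best pairwise record.

Reykjavik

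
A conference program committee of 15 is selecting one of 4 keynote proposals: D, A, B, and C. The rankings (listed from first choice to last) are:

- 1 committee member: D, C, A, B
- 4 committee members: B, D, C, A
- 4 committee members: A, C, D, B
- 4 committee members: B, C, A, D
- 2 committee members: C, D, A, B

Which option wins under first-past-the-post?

First-place votes: D 1, A 4, B 8, C 2.
B has the most first-place votes.

B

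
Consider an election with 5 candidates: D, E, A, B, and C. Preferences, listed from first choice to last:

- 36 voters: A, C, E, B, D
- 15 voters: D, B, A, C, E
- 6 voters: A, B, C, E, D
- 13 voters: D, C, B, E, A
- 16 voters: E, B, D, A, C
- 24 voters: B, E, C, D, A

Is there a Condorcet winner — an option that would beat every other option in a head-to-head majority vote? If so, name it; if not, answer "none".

B

B vs D: 82–28 for B.
B vs E: 58–52 for B.
B vs A: 68–42 for B.
B vs C: 61–49 for B.
B beats every other option head-to-head.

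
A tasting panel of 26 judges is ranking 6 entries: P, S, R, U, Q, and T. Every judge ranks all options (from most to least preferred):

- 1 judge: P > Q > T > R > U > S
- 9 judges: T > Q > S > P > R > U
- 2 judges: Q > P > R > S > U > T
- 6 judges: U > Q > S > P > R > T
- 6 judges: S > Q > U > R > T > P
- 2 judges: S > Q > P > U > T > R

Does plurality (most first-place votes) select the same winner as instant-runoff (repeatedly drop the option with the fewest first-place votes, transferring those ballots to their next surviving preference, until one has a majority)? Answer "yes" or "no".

Plurality — first-place votes: P 1, S 8, R 0, U 6, Q 2, T 9. Winner: T.
Instant-runoff — R1 P 1, S 8, R 0, U 6, Q 2, T 9 (R out); R2 P 1, S 8, U 6, Q 2, T 9 (P out); R3 S 8, U 6, Q 3, T 9 (Q out); R4 S 10, U 6, T 10 (U out); R5 S 16, T 10 (S winner). Winner: S.
The two methods disagree.

no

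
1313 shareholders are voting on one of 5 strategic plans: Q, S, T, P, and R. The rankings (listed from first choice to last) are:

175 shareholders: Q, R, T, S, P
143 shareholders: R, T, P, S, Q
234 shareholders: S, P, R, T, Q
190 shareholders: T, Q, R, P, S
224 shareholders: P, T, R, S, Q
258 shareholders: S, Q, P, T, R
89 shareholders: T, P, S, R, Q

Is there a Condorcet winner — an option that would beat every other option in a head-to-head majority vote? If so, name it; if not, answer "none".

Checking pairwise contests:
S beats Q 948–365.
T beats S 821–492.
P beats T 716–597.
S beats P 667–646.
T beats R 761–552.
Every option loses at least one head-to-head, so there is no Condorcet winner.

none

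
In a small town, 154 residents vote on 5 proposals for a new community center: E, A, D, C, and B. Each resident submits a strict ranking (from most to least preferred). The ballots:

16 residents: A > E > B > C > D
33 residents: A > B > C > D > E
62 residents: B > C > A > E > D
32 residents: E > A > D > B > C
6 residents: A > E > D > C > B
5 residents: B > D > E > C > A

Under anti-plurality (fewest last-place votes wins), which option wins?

A

Last-place votes: E 33, A 5, D 78, C 32, B 6.
A is ranked last by the fewest voters, so A wins.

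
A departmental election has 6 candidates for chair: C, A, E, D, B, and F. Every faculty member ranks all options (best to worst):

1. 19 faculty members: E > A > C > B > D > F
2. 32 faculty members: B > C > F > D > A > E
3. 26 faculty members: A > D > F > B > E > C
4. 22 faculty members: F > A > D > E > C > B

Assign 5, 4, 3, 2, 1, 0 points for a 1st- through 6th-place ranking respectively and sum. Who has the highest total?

C: 19·3 + 32·4 + 26·0 + 22·1 = 207
A: 19·4 + 32·1 + 26·5 + 22·4 = 326
E: 19·5 + 32·0 + 26·1 + 22·2 = 165
D: 19·1 + 32·2 + 26·4 + 22·3 = 253
B: 19·2 + 32·5 + 26·2 + 22·0 = 250
F: 19·0 + 32·3 + 26·3 + 22·5 = 284
A has the highest Borda score (326).

A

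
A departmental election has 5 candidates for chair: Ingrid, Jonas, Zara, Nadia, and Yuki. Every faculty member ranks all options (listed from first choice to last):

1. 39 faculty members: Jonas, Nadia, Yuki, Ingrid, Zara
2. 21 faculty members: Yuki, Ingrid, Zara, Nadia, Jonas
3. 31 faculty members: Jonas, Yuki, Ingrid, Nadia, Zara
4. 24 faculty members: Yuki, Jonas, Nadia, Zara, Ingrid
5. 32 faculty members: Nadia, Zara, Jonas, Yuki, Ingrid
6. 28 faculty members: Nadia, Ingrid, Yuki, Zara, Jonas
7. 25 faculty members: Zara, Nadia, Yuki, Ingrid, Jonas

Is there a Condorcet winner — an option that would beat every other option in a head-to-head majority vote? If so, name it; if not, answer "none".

Nadia

Nadia vs Ingrid: 148–52 for Nadia.
Nadia vs Jonas: 106–94 for Nadia.
Nadia vs Zara: 154–46 for Nadia.
Nadia vs Yuki: 124–76 for Nadia.
Nadia beats every other option head-to-head.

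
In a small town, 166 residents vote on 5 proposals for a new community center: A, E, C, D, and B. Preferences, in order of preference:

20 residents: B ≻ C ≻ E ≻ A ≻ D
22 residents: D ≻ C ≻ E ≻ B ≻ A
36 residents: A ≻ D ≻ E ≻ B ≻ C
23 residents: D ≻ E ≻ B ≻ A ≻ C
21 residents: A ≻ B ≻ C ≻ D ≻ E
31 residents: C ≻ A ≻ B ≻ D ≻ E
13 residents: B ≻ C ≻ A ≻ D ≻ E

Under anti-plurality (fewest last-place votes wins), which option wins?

Last-place votes: A 22, E 65, C 59, D 20, B 0.
B is ranked last by the fewest voters, so B wins.

B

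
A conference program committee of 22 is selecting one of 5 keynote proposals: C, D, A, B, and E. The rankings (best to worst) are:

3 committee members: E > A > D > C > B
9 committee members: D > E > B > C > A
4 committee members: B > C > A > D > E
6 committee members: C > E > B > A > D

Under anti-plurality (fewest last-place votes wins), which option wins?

C

Last-place votes: C 0, D 6, A 9, B 3, E 4.
C is ranked last by the fewest voters, so C wins.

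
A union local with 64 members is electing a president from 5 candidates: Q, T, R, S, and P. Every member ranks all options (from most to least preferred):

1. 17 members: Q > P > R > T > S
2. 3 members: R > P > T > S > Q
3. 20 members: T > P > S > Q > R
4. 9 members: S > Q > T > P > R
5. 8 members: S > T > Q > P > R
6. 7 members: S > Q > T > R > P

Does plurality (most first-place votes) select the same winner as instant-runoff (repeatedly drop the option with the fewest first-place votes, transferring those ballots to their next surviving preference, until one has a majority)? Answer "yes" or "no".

no

Plurality — first-place votes: Q 17, T 20, R 3, S 24, P 0. Winner: S.
Instant-runoff — R1 Q 17, T 20, R 3, S 24, P 0 (P out); R2 Q 17, T 20, R 3, S 24 (R out); R3 Q 17, T 23, S 24 (Q out); R4 T 40, S 24 (T winner). Winner: T.
The two methods disagree.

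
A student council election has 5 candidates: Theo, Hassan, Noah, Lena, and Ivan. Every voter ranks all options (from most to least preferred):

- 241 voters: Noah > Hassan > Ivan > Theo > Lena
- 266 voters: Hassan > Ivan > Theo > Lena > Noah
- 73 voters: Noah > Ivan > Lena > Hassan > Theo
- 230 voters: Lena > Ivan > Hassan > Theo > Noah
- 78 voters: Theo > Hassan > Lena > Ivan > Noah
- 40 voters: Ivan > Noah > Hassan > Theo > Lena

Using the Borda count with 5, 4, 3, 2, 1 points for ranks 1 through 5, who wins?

Theo: 241·2 + 266·3 + 73·1 + 230·2 + 78·5 + 40·2 = 2283
Hassan: 241·4 + 266·5 + 73·2 + 230·3 + 78·4 + 40·3 = 3562
Noah: 241·5 + 266·1 + 73·5 + 230·1 + 78·1 + 40·4 = 2304
Lena: 241·1 + 266·2 + 73·3 + 230·5 + 78·3 + 40·1 = 2416
Ivan: 241·3 + 266·4 + 73·4 + 230·4 + 78·2 + 40·5 = 3355
Hassan has the highest Borda score (3562).

Hassan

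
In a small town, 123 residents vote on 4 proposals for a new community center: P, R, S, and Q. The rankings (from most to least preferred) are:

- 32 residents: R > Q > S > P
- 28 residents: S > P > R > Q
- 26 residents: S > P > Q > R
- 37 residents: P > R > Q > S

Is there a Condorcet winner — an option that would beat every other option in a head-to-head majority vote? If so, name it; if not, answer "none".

Checking pairwise contests:
S beats P 86–37.
P beats R 91–32.
R beats S 69–54.
P beats Q 91–32.
Every option loses at least one head-to-head, so there is no Condorcet winner.

none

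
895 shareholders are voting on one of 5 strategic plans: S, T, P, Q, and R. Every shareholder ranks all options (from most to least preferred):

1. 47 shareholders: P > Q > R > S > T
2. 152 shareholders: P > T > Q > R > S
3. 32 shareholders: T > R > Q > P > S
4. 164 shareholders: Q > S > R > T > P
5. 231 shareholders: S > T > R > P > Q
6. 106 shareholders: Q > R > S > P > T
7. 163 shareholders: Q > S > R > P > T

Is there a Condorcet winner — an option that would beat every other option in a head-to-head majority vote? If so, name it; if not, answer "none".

Q vs S: 664–231 for Q.
Q vs T: 480–415 for Q.
Q vs P: 465–430 for Q.
Q vs R: 632–263 for Q.
Q beats every other option head-to-head.

Q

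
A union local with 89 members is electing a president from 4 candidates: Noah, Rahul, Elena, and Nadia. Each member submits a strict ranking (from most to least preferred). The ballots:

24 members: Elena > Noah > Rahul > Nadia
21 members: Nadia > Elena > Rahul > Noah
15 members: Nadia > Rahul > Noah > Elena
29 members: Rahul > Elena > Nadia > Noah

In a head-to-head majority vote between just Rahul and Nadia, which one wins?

Rahul

Voters preferring Rahul to Nadia: 53; preferring Nadia to Rahul: 36.
Rahul wins the head-to-head.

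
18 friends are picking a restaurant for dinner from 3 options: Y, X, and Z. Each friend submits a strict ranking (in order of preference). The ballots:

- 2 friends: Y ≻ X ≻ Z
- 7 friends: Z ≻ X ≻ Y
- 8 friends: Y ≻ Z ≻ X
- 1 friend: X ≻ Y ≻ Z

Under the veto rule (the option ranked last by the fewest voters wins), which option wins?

Last-place votes: Y 7, X 8, Z 3.
Z is ranked last by the fewest voters, so Z wins.

Z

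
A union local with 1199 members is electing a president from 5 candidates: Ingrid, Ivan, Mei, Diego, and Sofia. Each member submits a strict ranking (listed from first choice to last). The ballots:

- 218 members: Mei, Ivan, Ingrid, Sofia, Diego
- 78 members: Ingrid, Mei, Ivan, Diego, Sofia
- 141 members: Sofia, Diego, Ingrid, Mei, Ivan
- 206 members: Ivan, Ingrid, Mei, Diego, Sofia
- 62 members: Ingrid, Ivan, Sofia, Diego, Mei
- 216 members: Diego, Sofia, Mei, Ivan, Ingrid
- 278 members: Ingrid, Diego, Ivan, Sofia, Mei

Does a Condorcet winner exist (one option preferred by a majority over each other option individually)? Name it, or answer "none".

Checking pairwise contests:
Ivan beats Ingrid 640–559.
Mei beats Ivan 653–546.
Ingrid beats Mei 765–434.
Ingrid beats Diego 842–357.
Ingrid beats Sofia 842–357.
Every option loses at least one head-to-head, so there is no Condorcet winner.

none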